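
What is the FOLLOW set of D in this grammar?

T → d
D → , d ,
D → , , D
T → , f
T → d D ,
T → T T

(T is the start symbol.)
{ ',' }

To compute FOLLOW(D), find every occurrence of D on a right-hand side N → α D β: add FIRST(β) \ {ε}, and if β is empty or nullable also add FOLLOW(N). Iterate to a fixed point.

In D → , , D: D is at the end; this adds FOLLOW(D) to itself — nothing new
In T → d D ,: D is followed by ',', add FIRST(',') \ {ε} = { ',' }

Taking the union: FOLLOW(D) = { ',' }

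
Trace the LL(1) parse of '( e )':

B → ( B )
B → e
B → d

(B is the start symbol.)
LL(1) parsing maintains a stack (initially the start symbol over $) and the input. At each step: if the stack top is a terminal, match it against the current input token; if it is a non-terminal N, replace it with the RHS of M[N, lookahead] (the unique production whose predict set contains the lookahead).

Stack is shown with the top on the left.

Stack    Input    Action
------------------------
B $      ( e ) $  output B → ( B )
( B ) $  ( e ) $  match '('
B ) $    e ) $    output B → e
e ) $    e ) $    match 'e'
) $      ) $      match ')'
$        $        accept

The string is accepted.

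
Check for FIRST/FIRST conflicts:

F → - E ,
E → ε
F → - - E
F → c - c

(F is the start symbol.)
Yes. F → '-' E ',' / F → '-' '-' E on { '-' }

Productions for F:
  F → - E ,: FIRST = { '-' }
  F → - - E: FIRST = { '-' }
  F → c - c: FIRST = { 'c' }
E has only one production, so no FIRST/FIRST conflict is possible there.

Conflict for F: F → - E , and F → - - E
  Overlap: { '-' }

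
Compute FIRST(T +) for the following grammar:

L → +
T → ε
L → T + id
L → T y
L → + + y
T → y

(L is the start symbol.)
FIRST sets of the non-terminals involved (from the grammar, by fixed-point iteration):
  FIRST(T) = { 'y', ε }

To compute FIRST(T +), process the symbols left to right:
Symbol T is a non-terminal. Add FIRST(T) \ {ε} = { 'y' }
T is nullable (ε ∈ FIRST(T)), continue to the next symbol.
Symbol + is a terminal. Add '+' and stop.
FIRST(T +) = { '+', 'y' }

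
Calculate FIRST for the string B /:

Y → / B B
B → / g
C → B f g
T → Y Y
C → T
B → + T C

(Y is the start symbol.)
{ '+', '/' }

FIRST sets of the non-terminals involved (from the grammar, by fixed-point iteration):
  FIRST(B) = { '+', '/' }

To compute FIRST(B /), process the symbols left to right:
Symbol B is a non-terminal. Add FIRST(B) \ {ε} = { '+', '/' }
B is not nullable (ε ∉ FIRST(B)), so stop here.
FIRST(B /) = { '+', '/' }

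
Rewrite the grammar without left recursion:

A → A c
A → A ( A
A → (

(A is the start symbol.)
A → ( A'
A' → c A'
A' → ( A A'
A' → ε

A is directly left-recursive. The standard transformation for
  A → A α₁ | ... | A α_m | β₁ | ... | β_n
is
  A  → β₁ A' | ... | β_n A'
  A' → α₁ A' | ... | α_m A' | ε

A → ( becomes A → ( A'
A → A c becomes A' → c A'
A → A ( A becomes A' → ( A A'
Add A' → ε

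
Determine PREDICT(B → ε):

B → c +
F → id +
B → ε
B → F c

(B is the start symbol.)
{ $ }

PREDICT(B → ε) = (FIRST(RHS) \ {ε}) ∪ (FOLLOW(B) if ε ∈ FIRST(RHS), i.e. RHS ⇒* ε)
The right-hand side is ε (FIRST(ε) = { ε }), so the predict set is FOLLOW(B) = { $ }
PREDICT(B → ε) = { $ }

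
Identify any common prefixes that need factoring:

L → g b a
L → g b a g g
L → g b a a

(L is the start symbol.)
Yes, L has productions with common prefix 'g b a'

Left-factoring is needed when two productions for the same non-terminal
share a common prefix on the right-hand side.

Productions for L:
  L → g b a
  L → g b a g g
  L → g b a a

Found common prefix 'g b a' in productions for L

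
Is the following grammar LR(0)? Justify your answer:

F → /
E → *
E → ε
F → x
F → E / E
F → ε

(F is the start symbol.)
No. Shift-reduce conflict between [E → .] and [E → . *]

Augment with F' → F and build the canonical LR(0) collection (I0 = CLOSURE({[F' → . F]}), then GOTO on every symbol after a dot until no new states appear). It has 8 states:
  I0: { [E → . *], [E → .], [F → . /], [F → . E / E], [F → . x], [F → .], [F' → . F] }  — shift, 2 reduces
  I1: { [E → * .] }  — reduce
  I2: { [F → / .] }  — reduce
  I3: { [F → E . / E] }  — shift
  I4: { [F' → F .] }  — accept
  I5: { [F → x .] }  — reduce
  I6: { [E → . *], [E → .], [F → E / . E] }  — shift, reduce
  I7: { [F → E / E .] }  — reduce

Conflict in state I0:
  Shift-reduce conflict between [E → .] and [E → . *]
So the grammar is NOT LR(0).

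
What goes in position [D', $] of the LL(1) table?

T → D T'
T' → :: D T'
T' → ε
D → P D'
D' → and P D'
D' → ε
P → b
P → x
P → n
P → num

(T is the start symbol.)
To find M[D', $], we find productions for D' where $ is in the predict set (PREDICT(N → α) = (FIRST(α) \ {ε}) ∪ (FOLLOW(N) if α ⇒* ε)).

Relevant sets:
  FOLLOW(D') = { $, '::' }

D' → and P D': PREDICT = { 'and' }
D' → ε: PREDICT = { $, '::' }
  $ is in predict set, so this production goes in M[D', $]

M[D', $] = D' → ε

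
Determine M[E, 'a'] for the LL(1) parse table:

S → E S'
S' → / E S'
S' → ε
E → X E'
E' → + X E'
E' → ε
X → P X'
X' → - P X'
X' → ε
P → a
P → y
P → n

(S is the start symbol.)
To find M[E, 'a'], we find productions for E where 'a' is in the predict set (PREDICT(N → α) = (FIRST(α) \ {ε}) ∪ (FOLLOW(N) if α ⇒* ε)).

Relevant sets:
  FIRST(X) = { 'a', 'n', 'y' }

E → X E': PREDICT = { 'a', 'n', 'y' }
  'a' is in predict set, so this production goes in M[E, 'a']

M[E, 'a'] = E → X E'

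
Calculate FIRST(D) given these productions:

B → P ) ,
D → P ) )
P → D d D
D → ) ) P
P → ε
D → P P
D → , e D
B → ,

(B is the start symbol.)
To compute FIRST(D), examine every production with D on the left-hand side, reading each right-hand side left to right until a non-nullable symbol is reached.

FIRST sets of the other non-terminals involved (by the same procedure, iterated to a fixed point):
  FIRST(P) = { ')', ',', 'd', ε }

From D → P ) ):
  - P is a non-terminal: add FIRST(P) \ {ε} = { ')', ',', 'd' }
    P is nullable, so continue to the next symbol
  - ')' is a terminal: add ')' and stop
From D → ) ) P:
  - ')' is a terminal: add ')' and stop
From D → P P:
  - P is a non-terminal: add FIRST(P) \ {ε} = { ')', ',', 'd' }
    P is nullable, so continue to the next symbol
  - P is a non-terminal: add FIRST(P) \ {ε} = { ')', ',', 'd' }
    P is nullable and nothing follows, so the whole right-hand side can vanish: ε ∈ FIRST(D)
From D → , e D:
  - ',' is a terminal: add ',' and stop

Collecting: FIRST(D) = { ')', ',', 'd', ε }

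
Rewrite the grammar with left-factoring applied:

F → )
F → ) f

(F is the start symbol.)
Left-factoring transforms A → αβ₁ | αβ₂ into A → αA' and A' → β₁ | β₂
(α is the longest common prefix among the alternatives). Repeat until
no nonterminal has two alternatives with a common prefix.

Round 1: F has alternatives sharing prefix ')'. Introduce F': F → ) F'
  Add: F' → ε
  Add: F' → f

No remaining common prefixes — done.

Resulting grammar:
F → ) F'
F' → ε
F' → f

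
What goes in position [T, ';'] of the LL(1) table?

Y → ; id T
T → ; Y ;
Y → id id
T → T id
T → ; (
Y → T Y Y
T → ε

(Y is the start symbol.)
To find M[T, ';'], we find productions for T where ';' is in the predict set (PREDICT(N → α) = (FIRST(α) \ {ε}) ∪ (FOLLOW(N) if α ⇒* ε)).

Relevant sets:
  FIRST(T) = { ';', 'id', ε }
  FOLLOW(T) = { $, ';', 'id' }

T → ; Y ;: PREDICT = { ';' }
  ';' is in predict set, so this production goes in M[T, ';']
T → T id: PREDICT = { ';', 'id' }
  ';' is in predict set, so this production goes in M[T, ';']
T → ; (: PREDICT = { ';' }
  ';' is in predict set, so this production goes in M[T, ';']
T → ε: PREDICT = { $, ';', 'id' }
  ';' is in predict set, so this production goes in M[T, ';']

M[T, ';'] = T → ; Y ;, T → T id, T → ; (, T → ε  (a multiply-defined cell — the grammar is not LL(1))

Answer: T → ; Y ;, T → T id, T → ; (, T → ε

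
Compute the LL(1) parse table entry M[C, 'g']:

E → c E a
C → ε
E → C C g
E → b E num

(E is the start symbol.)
C → ε

To find M[C, 'g'], we find productions for C where 'g' is in the predict set (PREDICT(N → α) = (FIRST(α) \ {ε}) ∪ (FOLLOW(N) if α ⇒* ε)).

Relevant sets:
  FOLLOW(C) = { 'g' }

C → ε: PREDICT = { 'g' }
  'g' is in predict set, so this production goes in M[C, 'g']

M[C, 'g'] = C → ε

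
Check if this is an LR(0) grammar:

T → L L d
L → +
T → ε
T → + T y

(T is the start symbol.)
Augment with T' → T and build the canonical LR(0) collection (I0 = CLOSURE({[T' → . T]}), then GOTO on every symbol after a dot until no new states appear). It has 9 states:
  I0: { [L → . +], [T → . + T y], [T → . L L d], [T → .], [T' → . T] }  — shift, reduce
  I1: { [L → + .], [L → . +], [T → + . T y], [T → . + T y], [T → . L L d], [T → .] }  — shift, 2 reduces
  I2: { [L → . +], [T → L . L d] }  — shift
  I3: { [T' → T .] }  — accept
  I4: { [L → + .] }  — reduce
  I5: { [T → L L . d] }  — shift
  I6: { [T → L L d .] }  — reduce
  I7: { [T → + T . y] }  — shift
  I8: { [T → + T y .] }  — reduce

Conflict in state I0:
  Shift-reduce conflict between [T → .] and [L → . +]
So the grammar is NOT LR(0).

Answer: No. Shift-reduce conflict between [T → .] and [L → . +]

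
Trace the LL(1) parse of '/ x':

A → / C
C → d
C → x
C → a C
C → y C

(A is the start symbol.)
LL(1) parsing maintains a stack (initially the start symbol over $) and the input. At each step: if the stack top is a terminal, match it against the current input token; if it is a non-terminal N, replace it with the RHS of M[N, lookahead] (the unique production whose predict set contains the lookahead).

Stack is shown with the top on the left.

Stack  Input  Action
--------------------
A $    / x $  output A → / C
/ C $  / x $  match '/'
C $    x $    output C → x
x $    x $    match 'x'
$      $      accept

The string is accepted.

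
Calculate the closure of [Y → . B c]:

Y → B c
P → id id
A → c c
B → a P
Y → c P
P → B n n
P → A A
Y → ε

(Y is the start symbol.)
{ [B → . a P], [Y → . B c] }

To compute CLOSURE, for each item [A → α.Bβ] where B is a non-terminal, add [B → .γ] for all productions B → γ; repeat for the newly added items until nothing changes.

Start with: [Y → . B c]
  [Y → . B c] has the dot before B: add [B → . a P]
No further items can be added.

CLOSURE = { [B → . a P], [Y → . B c] }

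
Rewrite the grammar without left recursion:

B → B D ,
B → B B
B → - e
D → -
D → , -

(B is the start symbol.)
B → - e B'
B' → D , B'
B' → B B'
B' → ε
D → -
D → , -

B is directly left-recursive. The standard transformation for
  A → A α₁ | ... | A α_m | β₁ | ... | β_n
is
  A  → β₁ A' | ... | β_n A'
  A' → α₁ A' | ... | α_m A' | ε

B → - e becomes B → - e B'
B → B D , becomes B' → D , B'
B → B B becomes B' → B B'
Add B' → ε

Productions for other non-terminals are unchanged:
  D → -
  D → , -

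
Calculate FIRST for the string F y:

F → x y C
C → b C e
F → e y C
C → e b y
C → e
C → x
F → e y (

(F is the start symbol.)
{ 'e', 'x' }

FIRST sets of the non-terminals involved (from the grammar, by fixed-point iteration):
  FIRST(F) = { 'e', 'x' }

To compute FIRST(F y), process the symbols left to right:
Symbol F is a non-terminal. Add FIRST(F) \ {ε} = { 'e', 'x' }
F is not nullable (ε ∉ FIRST(F)), so stop here.
FIRST(F y) = { 'e', 'x' }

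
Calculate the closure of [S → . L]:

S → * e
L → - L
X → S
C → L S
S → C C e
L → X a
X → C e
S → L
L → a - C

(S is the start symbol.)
{ [C → . L S], [L → . - L], [L → . X a], [L → . a - C], [S → . * e], [S → . C C e], [S → . L], [X → . C e], [X → . S] }

Start with: [S → . L]
  [S → . L] has the dot before L: add [L → . - L], [L → . X a], [L → . a - C]
  [L → . X a] has the dot before X: add [X → . S], [X → . C e]
  [X → . S] has the dot before S: add [S → . * e], [S → . C C e]
  [X → . C e] has the dot before C: add [C → . L S]
No further items can be added.

CLOSURE = { [C → . L S], [L → . - L], [L → . X a], [L → . a - C], [S → . * e], [S → . C C e], [S → . L], [X → . C e], [X → . S] }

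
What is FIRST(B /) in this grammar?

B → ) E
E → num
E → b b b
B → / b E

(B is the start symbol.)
FIRST sets of the non-terminals involved (from the grammar, by fixed-point iteration):
  FIRST(B) = { ')', '/' }

To compute FIRST(B /), process the symbols left to right:
Symbol B is a non-terminal. Add FIRST(B) \ {ε} = { ')', '/' }
B is not nullable (ε ∉ FIRST(B)), so stop here.
FIRST(B /) = { ')', '/' }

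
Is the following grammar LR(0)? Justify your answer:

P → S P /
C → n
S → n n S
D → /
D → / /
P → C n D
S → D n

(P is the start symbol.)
No. Shift-reduce conflict between [D → / .] and [D → / . /]

A grammar is LR(0) if no state in the canonical LR(0) collection has:
  - both a shift item (dot before a terminal) and a complete item (shift-reduce conflict), or
  - two or more complete items (reduce-reduce conflict; the accept item [P' → P .] counts as a complete item here).

Augment with P' → P and build the canonical LR(0) collection (I0 = CLOSURE({[P' → . P]}), then GOTO on every symbol after a dot until no new states appear). It has 16 states:
  I0: { [C → . n], [D → . / /], [D → . /], [P → . C n D], [P → . S P /], [P' → . P], [S → . D n], [S → . n n S] }  — shift
  I1: { [D → / . /], [D → / .] }  — shift, reduce
  I2: { [P → C . n D] }  — shift
  I3: { [S → D . n] }  — shift
  I4: { [P' → P .] }  — accept
  I5: { [C → . n], [D → . / /], [D → . /], [P → . C n D], [P → . S P /], [P → S . P /], [S → . D n], [S → . n n S] }  — shift
  I6: { [C → n .], [S → n . n S] }  — shift, reduce
  I7: { [D → . / /], [D → . /], [S → . D n], [S → . n n S], [S → n n . S] }  — shift
  I8: { [S → n n S .] }  — reduce
  I9: { [S → n . n S] }  — shift
  I10: { [P → S P . /] }  — shift
  I11: { [P → S P / .] }  — reduce
  I12: { [S → D n .] }  — reduce
  I13: { [D → . / /], [D → . /], [P → C n . D] }  — shift
  I14: { [P → C n D .] }  — reduce
  I15: { [D → / / .] }  — reduce

Conflict in state I1:
  Shift-reduce conflict between [D → / .] and [D → / . /]
So the grammar is NOT LR(0).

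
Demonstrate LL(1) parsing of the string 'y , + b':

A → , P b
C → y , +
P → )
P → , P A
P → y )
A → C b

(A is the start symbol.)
LL(1) parsing maintains a stack (initially the start symbol over $) and the input. At each step: if the stack top is a terminal, match it against the current input token; if it is a non-terminal N, replace it with the RHS of M[N, lookahead] (the unique production whose predict set contains the lookahead).

Stack is shown with the top on the left.

Stack      Input      Action
----------------------------
A $        y , + b $  output A → C b
C b $      y , + b $  output C → y , +
y , + b $  y , + b $  match 'y'
, + b $    , + b $    match ','
+ b $      + b $      match '+'
b $        b $        match 'b'
$          $          accept

The string is accepted.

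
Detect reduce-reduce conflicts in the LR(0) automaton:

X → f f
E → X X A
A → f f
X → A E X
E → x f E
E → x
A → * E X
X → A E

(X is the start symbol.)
Augment with X' → X and build the canonical LR(0) collection (I0 = CLOSURE({[X' → . X]}), then GOTO on every symbol after a dot until no new states appear). It has 18 states:
  I0: { [A → . * E X], [A → . f f], [X → . A E X], [X → . A E], [X → . f f], [X' → . X] }  — shift
  I1: { [A → * . E X], [A → . * E X], [A → . f f], [E → . X X A], [E → . x f E], [E → . x], [X → . A E X], [X → . A E], [X → . f f] }  — shift
  I2: { [A → . * E X], [A → . f f], [E → . X X A], [E → . x f E], [E → . x], [X → . A E X], [X → . A E], [X → . f f], [X → A . E X], [X → A . E] }  — shift
  I3: { [X' → X .] }  — accept
  I4: { [A → f . f], [X → f . f] }  — shift
  I5: { [A → f f .], [X → f f .] }  — 2 reduces
  I6: { [A → . * E X], [A → . f f], [X → . A E X], [X → . A E], [X → . f f], [X → A E . X], [X → A E .] }  — shift, reduce
  I7: { [A → . * E X], [A → . f f], [E → X . X A], [X → . A E X], [X → . A E], [X → . f f] }  — shift
  I8: { [E → x . f E], [E → x .] }  — shift, reduce
  I9: { [A → . * E X], [A → . f f], [E → . X X A], [E → . x f E], [E → . x], [E → x f . E], [X → . A E X], [X → . A E], [X → . f f] }  — shift
  I10: { [E → x f E .] }  — reduce
  I11: { [A → . * E X], [A → . f f], [E → X X . A] }  — shift
  I12: { [E → X X A .] }  — reduce
  I13: { [A → f . f] }  — shift
  I14: { [A → f f .] }  — reduce
  I15: { [X → A E X .] }  — reduce
  I16: { [A → * E . X], [A → . * E X], [A → . f f], [X → . A E X], [X → . A E], [X → . f f] }  — shift
  I17: { [A → * E X .] }  — reduce

I5 contains complete items [A → f f .], [X → f f .] — reduce-reduce conflict.

Answer: Yes — I5: [A → f f .] vs [X → f f .]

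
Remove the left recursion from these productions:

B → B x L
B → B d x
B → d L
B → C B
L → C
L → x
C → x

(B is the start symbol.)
B is directly left-recursive. The standard transformation for
  A → A α₁ | ... | A α_m | β₁ | ... | β_n
is
  A  → β₁ A' | ... | β_n A'
  A' → α₁ A' | ... | α_m A' | ε

B → d L becomes B → d L B'
B → C B becomes B → C B B'
B → B x L becomes B' → x L B'
B → B d x becomes B' → d x B'
Add B' → ε

Productions for other non-terminals are unchanged:
  L → C
  L → x
  C → x

Resulting grammar:
B → d L B'
B → C B B'
B' → x L B'
B' → d x B'
B' → ε
L → C
L → x
C → x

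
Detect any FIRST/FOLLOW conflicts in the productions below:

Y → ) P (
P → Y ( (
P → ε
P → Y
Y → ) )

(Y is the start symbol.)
No FIRST/FOLLOW conflicts.

Nullable non-terminals: P.
FIRST sets used below: FIRST(Y) = { ')' }

P: nullable alternative(s) P → ε; FOLLOW(P) = { '(' }
  P → Y ( (: FIRST \ {ε} = { ')' } — disjoint from FOLLOW(P)
  P → ε: FIRST \ {ε} = { } — this is the only nullable alternative, skip
  P → Y: FIRST \ {ε} = { ')' } — disjoint from FOLLOW(P)

Y has no nullable alternative, so no FIRST/FOLLOW check is needed there.

No FIRST/FOLLOW conflicts found.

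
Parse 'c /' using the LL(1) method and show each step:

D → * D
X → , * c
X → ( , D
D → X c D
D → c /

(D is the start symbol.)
Stack is shown with the top on the left.

Stack  Input  Action
--------------------
D $    c / $  output D → c /
c / $  c / $  match 'c'
/ $    / $    match '/'
$      $      accept

The string is accepted.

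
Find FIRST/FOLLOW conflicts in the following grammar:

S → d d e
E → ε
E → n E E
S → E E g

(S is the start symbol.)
A FIRST/FOLLOW conflict occurs when a non-terminal N has a nullable alternative N → β (β ⇒* ε) and another alternative N → α with FIRST(α) ∩ FOLLOW(N) ≠ ∅: on such a lookahead the parser cannot decide between expanding α and letting N vanish via β.

Nullable non-terminals: E.

E: nullable alternative(s) E → ε; FOLLOW(E) = { 'g', 'n' }
  E → ε: FIRST \ {ε} = { } — this is the only nullable alternative, skip
  E → n E E: FIRST \ {ε} = { 'n' } — overlaps FOLLOW(E) on { 'n' }: CONFLICT

S has no nullable alternative, so no FIRST/FOLLOW check is needed there.

So the grammar has 1 FIRST/FOLLOW conflict (marked CONFLICT above).

Answer: Yes. E → n E E with FOLLOW(E) on { 'n' }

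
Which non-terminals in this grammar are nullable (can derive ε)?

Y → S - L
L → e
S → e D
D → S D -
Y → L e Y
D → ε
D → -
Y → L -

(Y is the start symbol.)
A non-terminal is nullable if it can derive ε (the empty string): either it has an ε-production, or it has a production whose right-hand side consists entirely of nullable non-terminals.

ε-productions: D → ε
So D is immediately nullable.
No further non-terminal can be added: every production for the remaining non-terminals contains a terminal or a non-nullable non-terminal.
Nullable = { 'D' }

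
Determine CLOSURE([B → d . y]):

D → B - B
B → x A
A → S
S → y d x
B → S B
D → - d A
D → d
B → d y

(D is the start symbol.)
Start with: [B → d . y]
The dot precedes the terminal y, so nothing is added.

CLOSURE = { [B → d . y] }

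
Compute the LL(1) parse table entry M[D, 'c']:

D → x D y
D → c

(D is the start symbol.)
D → c

To find M[D, 'c'], we find productions for D where 'c' is in the predict set (PREDICT(N → α) = (FIRST(α) \ {ε}) ∪ (FOLLOW(N) if α ⇒* ε)).

D → x D y: PREDICT = { 'x' }
D → c: PREDICT = { 'c' }
  'c' is in predict set, so this production goes in M[D, 'c']

M[D, 'c'] = D → c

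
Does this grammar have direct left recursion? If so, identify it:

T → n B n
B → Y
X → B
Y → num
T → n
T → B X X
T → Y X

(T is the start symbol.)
No direct left recursion

T → n B n: starts with n
B → Y: starts with Y
X → B: starts with B
Y → num: starts with num
T → n: starts with n
T → B X X: starts with B
T → Y X: starts with Y

No direct left recursion found.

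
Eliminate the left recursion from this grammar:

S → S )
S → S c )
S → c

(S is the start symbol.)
S → c S'
S' → ) S'
S' → c ) S'
S' → ε

S is directly left-recursive. The standard transformation for
  A → A α₁ | ... | A α_m | β₁ | ... | β_n
is
  A  → β₁ A' | ... | β_n A'
  A' → α₁ A' | ... | α_m A' | ε

S → c becomes S → c S'
S → S ) becomes S' → ) S'
S → S c ) becomes S' → c ) S'
Add S' → ε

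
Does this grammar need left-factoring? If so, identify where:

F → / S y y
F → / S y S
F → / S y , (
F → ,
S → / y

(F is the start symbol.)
Yes, F has productions with common prefix '/ S y'

Left-factoring is needed when two productions for the same non-terminal
share a common prefix on the right-hand side.

Productions for F:
  F → / S y y
  F → / S y S
  F → / S y , (
  F → ,

Found common prefix '/ S y' in productions for F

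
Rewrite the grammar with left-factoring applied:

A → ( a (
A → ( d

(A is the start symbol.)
A → ( A'
A' → a (
A' → d

Left-factoring transforms A → αβ₁ | αβ₂ into A → αA' and A' → β₁ | β₂
(α is the longest common prefix among the alternatives). Repeat until
no nonterminal has two alternatives with a common prefix.

Round 1: A has alternatives sharing prefix '('. Introduce A': A → ( A'
  Add: A' → a (
  Add: A' → d

No remaining common prefixes — done.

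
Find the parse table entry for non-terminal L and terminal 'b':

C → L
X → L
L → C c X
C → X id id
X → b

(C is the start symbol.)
To find M[L, 'b'], we find productions for L where 'b' is in the predict set (PREDICT(N → α) = (FIRST(α) \ {ε}) ∪ (FOLLOW(N) if α ⇒* ε)).

Relevant sets:
  FIRST(C) = { 'b' }

L → C c X: PREDICT = { 'b' }
  'b' is in predict set, so this production goes in M[L, 'b']

M[L, 'b'] = L → C c X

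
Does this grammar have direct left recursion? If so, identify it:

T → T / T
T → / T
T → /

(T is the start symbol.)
Yes, T is left-recursive

T → T / T: LEFT RECURSIVE (starts with T)
T → / T: starts with '/'
T → /: starts with '/'

The grammar has direct left recursion on: T.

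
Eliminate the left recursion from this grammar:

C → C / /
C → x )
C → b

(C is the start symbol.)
C → x ) C'
C → b C'
C' → / / C'
C' → ε

C is directly left-recursive. The standard transformation for
  A → A α₁ | ... | A α_m | β₁ | ... | β_n
is
  A  → β₁ A' | ... | β_n A'
  A' → α₁ A' | ... | α_m A' | ε

C → x ) becomes C → x ) C'
C → b becomes C → b C'
C → C / / becomes C' → / / C'
Add C' → ε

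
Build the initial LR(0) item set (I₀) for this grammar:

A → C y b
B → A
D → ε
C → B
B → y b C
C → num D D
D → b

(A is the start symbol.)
{ [A → . C y b], [A' → . A], [B → . A], [B → . y b C], [C → . B], [C → . num D D] }

First, augment the grammar with A' → A
I₀ = CLOSURE({ [A' → . A] }):
  [A' → . A] has the dot before A: add [A → . C y b]
  [A → . C y b] has the dot before C: add [C → . B], [C → . num D D]
  [C → . B] has the dot before B: add [B → . A], [B → . y b C]
No further items can be added.

I₀ = { [A → . C y b], [A' → . A], [B → . A], [B → . y b C], [C → . B], [C → . num D D] }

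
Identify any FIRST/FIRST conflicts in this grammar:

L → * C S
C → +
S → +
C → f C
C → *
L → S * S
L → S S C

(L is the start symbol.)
Yes. L → S '*' S / L → S S C on { '+' }

A FIRST/FIRST conflict occurs when two productions N → α and N → β for the same non-terminal have FIRST(α) ∩ FIRST(β) ≠ ∅ (with ε ∈ FIRST of a nullable right-hand side, so two nullable alternatives also conflict).

FIRST sets of the non-terminals at (or reachable through a nullable prefix from) the front of some alternative:
  FIRST(S) = { '+' }

Productions for L:
  L → * C S: FIRST = { '*' }
  L → S * S: FIRST = { '+' }
  L → S S C: FIRST = { '+' }
Productions for C:
  C → +: FIRST = { '+' }
  C → f C: FIRST = { 'f' }
  C → *: FIRST = { '*' }
S has only one production, so no FIRST/FIRST conflict is possible there.

Conflict for L: L → S * S and L → S S C
  Overlap: { '+' }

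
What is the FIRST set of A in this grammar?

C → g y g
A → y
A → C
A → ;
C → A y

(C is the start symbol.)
{ ';', 'g', 'y' }

To compute FIRST(A), examine every production with A on the left-hand side, reading each right-hand side left to right until a non-nullable symbol is reached.

FIRST sets of the other non-terminals involved (by the same procedure, iterated to a fixed point):
  FIRST(C) = { ';', 'g', 'y' }

From A → y:
  - y is a terminal: add 'y' and stop
From A → C:
  - C is a non-terminal: add FIRST(C) \ {ε} = { ';', 'g', 'y' }
    C is not nullable, so stop
From A → ;:
  - ';' is a terminal: add ';' and stop

Collecting: FIRST(A) = { ';', 'g', 'y' }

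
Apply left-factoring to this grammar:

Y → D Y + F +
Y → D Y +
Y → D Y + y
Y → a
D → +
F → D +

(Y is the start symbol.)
Left-factoring transforms A → αβ₁ | αβ₂ into A → αA' and A' → β₁ | β₂
(α is the longest common prefix among the alternatives). Repeat until
no nonterminal has two alternatives with a common prefix.

Round 1: Y has alternatives sharing prefix 'D Y +'. Introduce Y': Y → D Y + Y'
  Add: Y' → F +
  Add: Y' → ε
  Add: Y' → y

No remaining common prefixes — done.

Resulting grammar:
Y → D Y + Y'
Y' → F +
Y' → ε
Y' → y
Y → a
D → +
F → D +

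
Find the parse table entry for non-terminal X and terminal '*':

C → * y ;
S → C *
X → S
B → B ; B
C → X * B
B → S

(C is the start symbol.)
To find M[X, '*'], we find productions for X where '*' is in the predict set (PREDICT(N → α) = (FIRST(α) \ {ε}) ∪ (FOLLOW(N) if α ⇒* ε)).

Relevant sets:
  FIRST(S) = { '*' }

X → S: PREDICT = { '*' }
  '*' is in predict set, so this production goes in M[X, '*']

M[X, '*'] = X → S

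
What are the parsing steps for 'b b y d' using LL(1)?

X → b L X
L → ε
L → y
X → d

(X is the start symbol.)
LL(1) parsing maintains a stack (initially the start symbol over $) and the input. At each step: if the stack top is a terminal, match it against the current input token; if it is a non-terminal N, replace it with the RHS of M[N, lookahead] (the unique production whose predict set contains the lookahead).

Stack is shown with the top on the left.

Stack    Input      Action
--------------------------
X $      b b y d $  output X → b L X
b L X $  b b y d $  match 'b'
L X $    b y d $    output L → ε
X $      b y d $    output X → b L X
b L X $  b y d $    match 'b'
L X $    y d $      output L → y
y X $    y d $      match 'y'
X $      d $        output X → d
d $      d $        match 'd'
$        $          accept

The string is accepted.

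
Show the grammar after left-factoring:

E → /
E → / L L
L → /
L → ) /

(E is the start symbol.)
E → / E'
E' → ε
E' → L L
L → /
L → ) /

Left-factoring transforms A → αβ₁ | αβ₂ into A → αA' and A' → β₁ | β₂
(α is the longest common prefix among the alternatives). Repeat until
no nonterminal has two alternatives with a common prefix.

Round 1: E has alternatives sharing prefix '/'. Introduce E': E → / E'
  Add: E' → ε
  Add: E' → L L

No remaining common prefixes — done.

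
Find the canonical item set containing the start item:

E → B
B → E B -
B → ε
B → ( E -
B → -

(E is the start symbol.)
{ [B → . ( E -], [B → . -], [B → . E B -], [B → .], [E → . B], [E' → . E] }

First, augment the grammar with E' → E
I₀ = CLOSURE({ [E' → . E] }):
  [E' → . E] has the dot before E: add [E → . B]
  [E → . B] has the dot before B: add [B → . E B -], [B → .], [B → . ( E -], [B → . -]
No further items can be added.

I₀ = { [B → . ( E -], [B → . -], [B → . E B -], [B → .], [E → . B], [E' → . E] }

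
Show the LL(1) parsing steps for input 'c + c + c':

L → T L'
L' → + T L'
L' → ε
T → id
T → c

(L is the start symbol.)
LL(1) parsing maintains a stack (initially the start symbol over $) and the input. At each step: if the stack top is a terminal, match it against the current input token; if it is a non-terminal N, replace it with the RHS of M[N, lookahead] (the unique production whose predict set contains the lookahead).

Stack is shown with the top on the left.

Stack     Input        Action
-----------------------------
L $       c + c + c $  output L → T L'
T L' $    c + c + c $  output T → c
c L' $    c + c + c $  match 'c'
L' $      + c + c $    output L' → + T L'
+ T L' $  + c + c $    match '+'
T L' $    c + c $      output T → c
c L' $    c + c $      match 'c'
L' $      + c $        output L' → + T L'
+ T L' $  + c $        match '+'
T L' $    c $          output T → c
c L' $    c $          match 'c'
L' $      $            output L' → ε
$         $            accept

The string is accepted.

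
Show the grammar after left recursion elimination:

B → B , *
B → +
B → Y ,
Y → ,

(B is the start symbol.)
B is directly left-recursive. The standard transformation for
  A → A α₁ | ... | A α_m | β₁ | ... | β_n
is
  A  → β₁ A' | ... | β_n A'
  A' → α₁ A' | ... | α_m A' | ε

B → + becomes B → + B'
B → Y , becomes B → Y , B'
B → B , * becomes B' → , * B'
Add B' → ε

Productions for other non-terminals are unchanged:
  Y → ,

Resulting grammar:
B → + B'
B → Y , B'
B' → , * B'
B' → ε
Y → ,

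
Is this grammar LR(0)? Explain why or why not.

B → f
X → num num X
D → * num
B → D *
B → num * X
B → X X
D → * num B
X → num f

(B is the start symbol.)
No. Shift-reduce conflict between [D → * num .] and [B → . f]

Augment with B' → B and build the canonical LR(0) collection (I0 = CLOSURE({[B' → . B]}), then GOTO on every symbol after a dot until no new states appear). It has 17 states:
  I0: { [B → . D *], [B → . X X], [B → . f], [B → . num * X], [B' → . B], [D → . * num B], [D → . * num], [X → . num f], [X → . num num X] }  — shift
  I1: { [D → * . num B], [D → * . num] }  — shift
  I2: { [B' → B .] }  — accept
  I3: { [B → D . *] }  — shift
  I4: { [B → X . X], [X → . num f], [X → . num num X] }  — shift
  I5: { [B → f .] }  — reduce
  I6: { [B → num . * X], [X → num . f], [X → num . num X] }  — shift
  I7: { [B → num * . X], [X → . num f], [X → . num num X] }  — shift
  I8: { [X → num f .] }  — reduce
  I9: { [X → . num f], [X → . num num X], [X → num num . X] }  — shift
  I10: { [X → num num X .] }  — reduce
  I11: { [X → num . f], [X → num . num X] }  — shift
  I12: { [B → num * X .] }  — reduce
  I13: { [B → X X .] }  — reduce
  I14: { [B → D * .] }  — reduce
  I15: { [B → . D *], [B → . X X], [B → . f], [B → . num * X], [D → * num . B], [D → * num .], [D → . * num B], [D → . * num], [X → . num f], [X → . num num X] }  — shift, reduce
  I16: { [D → * num B .] }  — reduce

Conflict in state I15:
  Shift-reduce conflict between [D → * num .] and [B → . f]
So the grammar is NOT LR(0).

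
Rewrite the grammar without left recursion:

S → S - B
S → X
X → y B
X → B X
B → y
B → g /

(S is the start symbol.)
S is directly left-recursive. The standard transformation for
  A → A α₁ | ... | A α_m | β₁ | ... | β_n
is
  A  → β₁ A' | ... | β_n A'
  A' → α₁ A' | ... | α_m A' | ε

S → X becomes S → X S'
S → S - B becomes S' → - B S'
Add S' → ε

Productions for other non-terminals are unchanged:
  X → y B
  X → B X
  B → y
  B → g /

Resulting grammar:
S → X S'
S' → - B S'
S' → ε
X → y B
X → B X
B → y
B → g /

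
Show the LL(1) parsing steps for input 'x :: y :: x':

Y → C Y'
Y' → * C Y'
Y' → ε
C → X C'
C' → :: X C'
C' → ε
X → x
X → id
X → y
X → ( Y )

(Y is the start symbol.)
LL(1) parsing maintains a stack (initially the start symbol over $) and the input. At each step: if the stack top is a terminal, match it against the current input token; if it is a non-terminal N, replace it with the RHS of M[N, lookahead] (the unique production whose predict set contains the lookahead).

Stack is shown with the top on the left.

Stack         Input          Action
-----------------------------------
Y $           x :: y :: x $  output Y → C Y'
C Y' $        x :: y :: x $  output C → X C'
X C' Y' $     x :: y :: x $  output X → x
x C' Y' $     x :: y :: x $  match 'x'
C' Y' $       :: y :: x $    output C' → :: X C'
:: X C' Y' $  :: y :: x $    match '::'
X C' Y' $     y :: x $       output X → y
y C' Y' $     y :: x $       match 'y'
C' Y' $       :: x $         output C' → :: X C'
:: X C' Y' $  :: x $         match '::'
X C' Y' $     x $            output X → x
x C' Y' $     x $            match 'x'
C' Y' $       $              output C' → ε
Y' $          $              output Y' → ε
$             $              accept

The string is accepted.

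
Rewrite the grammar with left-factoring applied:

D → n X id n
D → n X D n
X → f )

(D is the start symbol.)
Left-factoring transforms A → αβ₁ | αβ₂ into A → αA' and A' → β₁ | β₂
(α is the longest common prefix among the alternatives). Repeat until
no nonterminal has two alternatives with a common prefix.

Round 1: D has alternatives sharing prefix 'n X'. Introduce D': D → n X D'
  Add: D' → id n
  Add: D' → D n

No remaining common prefixes — done.

Resulting grammar:
D → n X D'
D' → id n
D' → D n
X → f )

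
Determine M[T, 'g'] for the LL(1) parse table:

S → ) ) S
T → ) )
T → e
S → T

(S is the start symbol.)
To find M[T, 'g'], we find productions for T where 'g' is in the predict set (PREDICT(N → α) = (FIRST(α) \ {ε}) ∪ (FOLLOW(N) if α ⇒* ε)).

T → ) ): PREDICT = { ')' }
T → e: PREDICT = { 'e' }

M[T, 'g'] is empty (no production applies)

Answer: Empty (error entry)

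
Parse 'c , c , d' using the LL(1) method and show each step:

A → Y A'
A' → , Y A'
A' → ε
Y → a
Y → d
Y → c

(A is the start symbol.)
LL(1) parsing maintains a stack (initially the start symbol over $) and the input. At each step: if the stack top is a terminal, match it against the current input token; if it is a non-terminal N, replace it with the RHS of M[N, lookahead] (the unique production whose predict set contains the lookahead).

Stack is shown with the top on the left.

Stack     Input        Action
-----------------------------
A $       c , c , d $  output A → Y A'
Y A' $    c , c , d $  output Y → c
c A' $    c , c , d $  match 'c'
A' $      , c , d $    output A' → , Y A'
, Y A' $  , c , d $    match ','
Y A' $    c , d $      output Y → c
c A' $    c , d $      match 'c'
A' $      , d $        output A' → , Y A'
, Y A' $  , d $        match ','
Y A' $    d $          output Y → d
d A' $    d $          match 'd'
A' $      $            output A' → ε
$         $            accept

The string is accepted.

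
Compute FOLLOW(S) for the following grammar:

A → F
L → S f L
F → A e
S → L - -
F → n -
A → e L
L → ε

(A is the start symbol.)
To compute FOLLOW(S), find every occurrence of S on a right-hand side N → α S β: add FIRST(β) \ {ε}, and if β is empty or nullable also add FOLLOW(N). Iterate to a fixed point.

In L → S f L: S is followed by f L, add FIRST(f L) \ {ε} = { 'f' }

Taking the union: FOLLOW(S) = { 'f' }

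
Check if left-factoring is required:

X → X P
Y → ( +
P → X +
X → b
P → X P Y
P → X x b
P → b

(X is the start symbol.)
Yes, P has productions with common prefix 'X'

Left-factoring is needed when two productions for the same non-terminal
share a common prefix on the right-hand side.

Productions for X:
  X → X P
  X → b
Productions for P:
  P → X +
  P → X P Y
  P → X x b
  P → b

Found common prefix 'X' in productions for P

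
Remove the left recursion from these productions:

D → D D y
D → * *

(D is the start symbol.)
D → * * D'
D' → D y D'
D' → ε

D is directly left-recursive. The standard transformation for
  A → A α₁ | ... | A α_m | β₁ | ... | β_n
is
  A  → β₁ A' | ... | β_n A'
  A' → α₁ A' | ... | α_m A' | ε

D → * * becomes D → * * D'
D → D D y becomes D' → D y D'
Add D' → ε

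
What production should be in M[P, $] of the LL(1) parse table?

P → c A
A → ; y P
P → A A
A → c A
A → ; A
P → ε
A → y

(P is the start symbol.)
To find M[P, $], we find productions for P where $ is in the predict set (PREDICT(N → α) = (FIRST(α) \ {ε}) ∪ (FOLLOW(N) if α ⇒* ε)).

Relevant sets:
  FIRST(A) = { ';', 'c', 'y' }
  FOLLOW(P) = { $, ';', 'c', 'y' }

P → c A: PREDICT = { 'c' }
P → A A: PREDICT = { ';', 'c', 'y' }
P → ε: PREDICT = { $, ';', 'c', 'y' }
  $ is in predict set, so this production goes in M[P, $]

M[P, $] = P → ε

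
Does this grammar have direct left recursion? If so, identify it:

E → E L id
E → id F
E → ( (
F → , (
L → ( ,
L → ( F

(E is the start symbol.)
Yes, E is left-recursive

Direct left recursion occurs when N → N α for some non-terminal N (the right-hand side begins with the left-hand side itself).

E → E L id: LEFT RECURSIVE (starts with E)
E → id F: starts with id
E → ( (: starts with '('
F → , (: starts with ','
L → ( ,: starts with '('
L → ( F: starts with '('

The grammar has direct left recursion on: E.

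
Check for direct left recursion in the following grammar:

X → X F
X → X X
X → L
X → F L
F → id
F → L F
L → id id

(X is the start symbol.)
Yes, X is left-recursive

Direct left recursion occurs when N → N α for some non-terminal N (the right-hand side begins with the left-hand side itself).

X → X F: LEFT RECURSIVE (starts with X)
X → X X: LEFT RECURSIVE (starts with X)
X → L: starts with L
X → F L: starts with F
F → id: starts with id
F → L F: starts with L
L → id id: starts with id

The grammar has direct left recursion on: X.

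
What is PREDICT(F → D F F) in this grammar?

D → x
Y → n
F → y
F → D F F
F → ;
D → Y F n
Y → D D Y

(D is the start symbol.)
{ 'n', 'x' }

PREDICT(F → D F F) = (FIRST(RHS) \ {ε}) ∪ (FOLLOW(F) if ε ∈ FIRST(RHS), i.e. RHS ⇒* ε)
FIRST(D) = { 'n', 'x' }
FIRST(D F F) = { 'n', 'x' }
ε ∉ FIRST(D F F), so FOLLOW(F) is not added.
PREDICT(F → D F F) = { 'n', 'x' }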